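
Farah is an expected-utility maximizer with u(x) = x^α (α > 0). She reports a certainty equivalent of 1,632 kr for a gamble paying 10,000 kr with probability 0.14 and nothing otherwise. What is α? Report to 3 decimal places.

α ≈ 1.085

Since u(0) = 0, the lottery's EU is 0.14·10000^α.
Indifference: 1632^α = 0.14·10000^α, so (1632/10000)^α = 0.14.
α = ln(0.14) / ln(1632/10000) = -1.966113/-1.812779 ≈ 1.085.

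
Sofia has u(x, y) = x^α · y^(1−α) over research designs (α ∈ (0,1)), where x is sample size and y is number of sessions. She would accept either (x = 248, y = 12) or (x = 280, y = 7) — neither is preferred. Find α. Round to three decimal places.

Indifference: 248^α · 12^(1−α) = 280^α · 7^(1−α).
(248/280)^α = (7/12)^(1−α); take logs: α·ln(248/280) = (1−α)·ln(7/12), i.e. α·-0.121361 = (1−α)·-0.538997.
Thus α·(-0.660358) = -0.538997, so α = -0.538997/-0.660358 ≈ 0.816.

α ≈ 0.816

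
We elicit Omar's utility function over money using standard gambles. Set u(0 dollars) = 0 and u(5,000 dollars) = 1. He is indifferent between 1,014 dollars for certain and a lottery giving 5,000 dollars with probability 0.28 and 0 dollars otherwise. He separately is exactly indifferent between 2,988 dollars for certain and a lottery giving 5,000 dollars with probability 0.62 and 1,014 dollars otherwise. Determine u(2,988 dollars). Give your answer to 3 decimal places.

The first gamble pins u(1,014 dollars): it must equal 0.28·1 + 0.72·0 = 0.28.
Chaining: u(2,988 dollars) = 0.62·1.00 + 0.38·0.28 = 0.7264.

0.726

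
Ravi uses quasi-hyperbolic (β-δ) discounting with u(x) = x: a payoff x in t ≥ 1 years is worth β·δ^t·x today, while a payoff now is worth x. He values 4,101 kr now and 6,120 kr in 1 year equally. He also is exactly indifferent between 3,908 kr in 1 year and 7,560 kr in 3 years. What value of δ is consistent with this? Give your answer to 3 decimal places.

δ ≈ 0.719

Both payoffs in the second observation are in the future, so β drops out: δ^1·3908 = δ^3·7560 ⇒ δ^2 = 3908/7560 = 0.51693, so δ = 0.71898.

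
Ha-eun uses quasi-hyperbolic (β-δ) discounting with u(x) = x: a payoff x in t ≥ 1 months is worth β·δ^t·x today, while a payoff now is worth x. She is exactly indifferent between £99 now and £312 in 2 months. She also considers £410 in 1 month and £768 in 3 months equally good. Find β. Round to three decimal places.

β ≈ 0.594

From the later pair, β·δ^1·410 = β·δ^3·768; dividing through, δ^2 = 410/768 = 0.53385, so δ = 0.73065.
The first indifference: 99 = β·δ^2·312, so β = 99/(δ^2·312) = 99/(0.53385·312) ≈ 0.594.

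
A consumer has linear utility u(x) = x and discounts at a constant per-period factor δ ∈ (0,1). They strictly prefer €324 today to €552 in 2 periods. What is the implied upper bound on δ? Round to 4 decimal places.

δ < 0.7661

Comparing present values: 324 > δ^2·552.
Dividing by 552: δ^2 < 0.58696. Both sides are positive, so the square root keeps the direction.
δ < (324/552)^(1/2) ≈ 0.7661.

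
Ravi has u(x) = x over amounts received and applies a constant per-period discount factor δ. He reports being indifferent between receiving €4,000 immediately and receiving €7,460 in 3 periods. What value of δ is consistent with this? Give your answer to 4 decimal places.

δ ≈ 0.8124

The payoff in 3 periods is discounted by δ^3, so u(4000) = δ^3·u(7460) and δ^3 = u(4000)/u(7460).
With u(x) = x: δ^3 = 4000/7460 = 0.53619.
Hence δ = (0.53619)^(1/3) = 0.812407.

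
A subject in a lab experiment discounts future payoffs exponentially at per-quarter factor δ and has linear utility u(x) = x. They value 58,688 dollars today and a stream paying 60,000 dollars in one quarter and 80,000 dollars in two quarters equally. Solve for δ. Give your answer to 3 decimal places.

Present value of the stream is 60000·δ + 80000·δ². Indifference gives 60000δ + 80000δ² = 58688.
That is, 80000δ² + 60000δ − 58688 = 0, a quadratic in δ.
By the quadratic formula (taking the positive root), δ = (−60000 + √22380160000.00) / 160000 ≈ 0.560.

δ ≈ 0.560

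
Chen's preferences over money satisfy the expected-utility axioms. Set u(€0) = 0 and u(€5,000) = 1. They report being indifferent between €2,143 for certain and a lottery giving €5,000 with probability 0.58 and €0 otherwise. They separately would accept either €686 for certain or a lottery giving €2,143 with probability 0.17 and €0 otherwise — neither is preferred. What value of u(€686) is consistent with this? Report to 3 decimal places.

0.099

The first gamble pins u(€2,143): it must equal 0.58·1 + 0.42·0 = 0.58.
Chaining: u(€686) = 0.17·0.58 + 0.83·0.00 = 0.0986.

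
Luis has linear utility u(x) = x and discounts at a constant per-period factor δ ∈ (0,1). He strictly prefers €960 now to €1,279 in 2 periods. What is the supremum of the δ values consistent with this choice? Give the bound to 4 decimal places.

Under u(x) = x this choice says 960 > δ^2·1279.
So δ^2 < 960/1279 = 0.75059; taking the square root of both positive sides preserves the inequality.
δ < 0.75059^(1/2) = 0.8664.

δ < 0.8664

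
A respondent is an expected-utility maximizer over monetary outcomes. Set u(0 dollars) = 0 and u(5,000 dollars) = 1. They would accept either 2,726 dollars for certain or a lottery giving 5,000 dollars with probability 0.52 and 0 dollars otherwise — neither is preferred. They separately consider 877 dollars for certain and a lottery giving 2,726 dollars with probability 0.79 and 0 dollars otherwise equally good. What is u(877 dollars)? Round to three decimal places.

First, u(2,726 dollars) = 0.52·u(5,000 dollars) + 0.48·u(0 dollars) = 0.52.
Then u(877 dollars) = 0.79·u(2,726 dollars) + 0.21·u(0 dollars) = 0.79·0.52 + 0.21·0.00 = 0.4108.

0.411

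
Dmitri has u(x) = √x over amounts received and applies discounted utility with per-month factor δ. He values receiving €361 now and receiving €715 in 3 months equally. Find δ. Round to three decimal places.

δ ≈ 0.892

Indifference means u(361) = δ^3 · u(715), so δ^3 = u(361)/u(715).
With u(x) = √x: δ^3 = √361/√715 = √(361/715) = 0.71056.
So δ = 0.71056^(1/3) ≈ 0.892.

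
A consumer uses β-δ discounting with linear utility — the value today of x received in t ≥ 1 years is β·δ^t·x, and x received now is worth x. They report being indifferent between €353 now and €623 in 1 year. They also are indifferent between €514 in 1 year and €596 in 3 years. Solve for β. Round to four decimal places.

β ≈ 0.6101

Both payoffs in the second observation are in the future, so β drops out: δ^1·514 = δ^3·596 ⇒ δ^2 = 514/596 = 0.86242, so δ = 0.92866.
Now use the now-vs-future pair: 353 = β·δ·623 gives β = 353/(0.92866·623) ≈ 0.6101.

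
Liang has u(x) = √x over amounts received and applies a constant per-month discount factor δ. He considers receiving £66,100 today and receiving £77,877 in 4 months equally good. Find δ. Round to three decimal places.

δ ≈ 0.980

Indifference means u(66100) = δ^4 · u(77877), so δ^4 = u(66100)/u(77877).
With u(x) = √x: δ^4 = √66100/√77877 = √(66100/77877) = 0.92129.
Taking the 4th root: δ = 0.92129^(1/4) ≈ 0.980.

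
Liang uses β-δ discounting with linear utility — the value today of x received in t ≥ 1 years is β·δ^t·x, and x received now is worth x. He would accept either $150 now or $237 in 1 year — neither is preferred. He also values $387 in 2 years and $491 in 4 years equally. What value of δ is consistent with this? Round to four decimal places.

δ ≈ 0.8878

The second indifference involves only future payoffs, so β cancels: β·δ^2·387 = β·δ^4·491, giving δ^2 = 387/491 = 0.78819, so δ = 0.88780.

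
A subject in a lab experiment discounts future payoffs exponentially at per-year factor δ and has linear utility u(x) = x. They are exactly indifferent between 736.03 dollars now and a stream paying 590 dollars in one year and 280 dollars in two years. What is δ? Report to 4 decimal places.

Equating present values: 736.03 = 590δ + 280δ².
That is, 280δ² + 590δ − 736.03 = 0, a quadratic in δ.
By the quadratic formula (taking the positive root), δ = (−590 + √1172453.60) / 560 ≈ 0.8800.

δ ≈ 0.8800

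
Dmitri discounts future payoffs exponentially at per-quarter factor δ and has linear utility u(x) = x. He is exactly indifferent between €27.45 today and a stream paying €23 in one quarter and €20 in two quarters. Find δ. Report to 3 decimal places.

Equating present values: 27.45 = 23δ + 20δ².
That is, 20δ² + 23δ − 27.45 = 0, a quadratic in δ.
By the quadratic formula (taking the positive root), δ = (−23 + √2725.00) / 40 ≈ 0.730.

δ ≈ 0.730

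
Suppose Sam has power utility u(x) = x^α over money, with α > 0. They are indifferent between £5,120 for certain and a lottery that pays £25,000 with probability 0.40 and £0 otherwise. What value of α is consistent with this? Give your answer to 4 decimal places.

Since u(0) = 0, the lottery's EU is 0.40·25000^α.
Setting u(5120) equal to that: 5120^α = 0.40·25000^α ⇒ (5120/25000)^α = 0.40.
Taking logs: α·ln(5120/25000) = ln(0.40), so α = -0.9162907 / -1.5857214 ≈ 0.5778.

α ≈ 0.5778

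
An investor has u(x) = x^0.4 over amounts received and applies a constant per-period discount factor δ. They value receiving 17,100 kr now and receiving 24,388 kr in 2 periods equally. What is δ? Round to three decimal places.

δ ≈ 0.931

Equating discounted utilities: u(17100) = δ^2·u(24388) ⇒ δ^2 = u(17100)/u(24388).
With u(x) = x^0.4: δ^2 = 17100^0.4/24388^0.4 = (17100/24388)^0.4 = 0.86762.
Hence δ = (0.86762)^(1/2) = 0.93146.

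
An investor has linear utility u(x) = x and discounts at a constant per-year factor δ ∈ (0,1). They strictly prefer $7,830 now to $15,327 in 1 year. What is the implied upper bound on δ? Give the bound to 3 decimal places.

Under u(x) = x this choice says 7830 > δ·15327.
Dividing through by 15327 gives δ < 0.51086.

δ < 0.511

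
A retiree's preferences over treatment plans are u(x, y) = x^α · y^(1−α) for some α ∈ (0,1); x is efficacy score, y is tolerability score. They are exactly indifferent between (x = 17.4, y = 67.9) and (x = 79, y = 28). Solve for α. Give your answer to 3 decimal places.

The Cobb–Douglas utilities coincide, so 17.4^α·67.9^(1−α) = 79^α·28^(1−α).
(17.4/79)^α = (28/67.9)^(1−α); take logs: α·ln(17.4/79) = (1−α)·ln(28/67.9), i.e. α·-1.512978 = (1−α)·-0.885832.
So α/(1−α) = (-0.885832)/(-1.512978) = 0.585489, and α = 0.585489/1.585489 ≈ 0.369.

α ≈ 0.369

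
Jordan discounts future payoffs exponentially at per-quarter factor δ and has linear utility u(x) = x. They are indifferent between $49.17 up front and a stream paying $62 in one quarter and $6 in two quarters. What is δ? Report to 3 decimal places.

Equating present values: 49.17 = 62δ + 6δ².
Rearranged: 6δ² + 62δ − 49.17 = 0.
The positive root is δ = [−62 + √(62² + 4·6·49.17)] / (2·6) = (−62 + 70.881)/12 ≈ 0.740.

δ ≈ 0.740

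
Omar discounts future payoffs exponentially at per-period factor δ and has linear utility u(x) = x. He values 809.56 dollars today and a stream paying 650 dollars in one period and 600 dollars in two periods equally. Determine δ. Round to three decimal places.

The stream is worth 650δ + 600δ² today, so 650δ + 600δ² = 809.56.
Rearranged: 600δ² + 650δ − 809.56 = 0.
The positive root is δ = [−650 + √(650² + 4·600·809.56)] / (2·600) = (−650 + 1538.000)/1200 ≈ 0.740.

δ ≈ 0.740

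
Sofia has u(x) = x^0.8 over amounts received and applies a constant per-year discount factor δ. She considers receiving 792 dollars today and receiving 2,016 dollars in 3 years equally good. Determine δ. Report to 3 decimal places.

δ ≈ 0.779

Equating discounted utilities: u(792) = δ^3·u(2016) ⇒ δ^3 = u(792)/u(2016).
Since u(x) = x^0.8, δ^3 = (792/2016)^0.8 = 0.39286^0.8 = 0.47357.
Taking the cube root: δ = 0.47357^(1/3) ≈ 0.779.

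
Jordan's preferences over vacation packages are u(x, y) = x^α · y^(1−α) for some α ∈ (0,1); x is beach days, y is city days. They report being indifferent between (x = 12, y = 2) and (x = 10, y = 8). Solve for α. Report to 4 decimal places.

Indifference: 12^α · 2^(1−α) = 10^α · 8^(1−α).
Taking logs: α·ln 12 + (1−α)·ln 2 = α·ln 10 + (1−α)·ln 8, i.e. α·0.1823216 = (1−α)·1.3862944.
Thus α·(1.5686160) = 1.3862944, so α = 1.3862944/1.5686160 ≈ 0.8838.

α ≈ 0.8838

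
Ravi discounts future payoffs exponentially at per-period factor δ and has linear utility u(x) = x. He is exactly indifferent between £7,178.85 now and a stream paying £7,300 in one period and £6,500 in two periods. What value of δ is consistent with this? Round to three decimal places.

Equating present values: 7178.85 = 7300δ + 6500δ².
Rearranged: 6500δ² + 7300δ − 7178.85 = 0.
The positive root is δ = [−7300 + √(7300² + 4·6500·7178.85)] / (2·6500) = (−7300 + 15490.000)/13000 ≈ 0.630.

δ ≈ 0.630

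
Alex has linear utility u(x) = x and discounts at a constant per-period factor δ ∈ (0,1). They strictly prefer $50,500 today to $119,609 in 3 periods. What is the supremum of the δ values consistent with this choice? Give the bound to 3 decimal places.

The preference means 50500 > δ^3·119609.
Dividing by 119609: δ^3 < 0.42221. Both sides are positive, so the cube root keeps the direction.
δ < (50500/119609)^(1/3) ≈ 0.750.

δ < 0.750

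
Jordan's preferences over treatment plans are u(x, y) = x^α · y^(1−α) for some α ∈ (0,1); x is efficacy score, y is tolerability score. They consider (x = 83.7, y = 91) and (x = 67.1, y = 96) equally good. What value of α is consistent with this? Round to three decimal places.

The Cobb–Douglas utilities coincide, so 83.7^α·91^(1−α) = 67.1^α·96^(1−α).
Taking logs: α·ln 83.7 + (1−α)·ln 91 = α·ln 67.1 + (1−α)·ln 96, i.e. α·0.221055 = (1−α)·0.053489.
Thus α·(0.274544) = 0.053489, so α = 0.053489/0.274544 ≈ 0.195.

α ≈ 0.195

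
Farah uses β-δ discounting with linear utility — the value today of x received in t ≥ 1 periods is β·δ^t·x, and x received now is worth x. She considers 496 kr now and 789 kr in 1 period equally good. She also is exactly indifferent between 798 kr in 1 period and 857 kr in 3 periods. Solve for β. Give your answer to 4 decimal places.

β ≈ 0.6515

From the later pair, β·δ^1·798 = β·δ^3·857; dividing through, δ^2 = 798/857 = 0.93116, so δ = 0.96496.
Substituting δ into 496 = β·δ·789: β = 496/(761.356) ≈ 0.6515.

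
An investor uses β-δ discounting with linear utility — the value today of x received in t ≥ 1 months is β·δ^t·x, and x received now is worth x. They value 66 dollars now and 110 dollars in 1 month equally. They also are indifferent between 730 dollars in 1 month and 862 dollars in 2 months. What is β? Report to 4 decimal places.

Both payoffs in the second observation are in the future, so β drops out: δ^1·730 = δ^2·862 ⇒ δ = 730/862 = 0.84687.
The first indifference: 66 = β·δ·110, so β = 66/(δ·110) = 66/(0.84687·110) ≈ 0.7085.

β ≈ 0.7085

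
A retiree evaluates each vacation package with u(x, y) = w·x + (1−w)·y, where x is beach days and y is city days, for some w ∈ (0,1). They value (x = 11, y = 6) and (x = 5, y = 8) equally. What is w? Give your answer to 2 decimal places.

Indifference: w·11 + (1−w)·6 = w·5 + (1−w)·8.
Rearranging, 6·w − 2·(1−w) = 0.
The marginal rate of substitution is 2/6, so w = 2/(6+2) = 0.25.

w = 0.25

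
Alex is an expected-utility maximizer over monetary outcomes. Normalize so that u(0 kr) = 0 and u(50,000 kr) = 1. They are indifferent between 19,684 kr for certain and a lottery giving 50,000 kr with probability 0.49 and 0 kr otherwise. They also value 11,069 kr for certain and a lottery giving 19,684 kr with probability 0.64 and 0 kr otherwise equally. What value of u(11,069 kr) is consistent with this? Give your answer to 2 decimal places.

The first gamble pins u(19,684 kr): it must equal 0.49·1 + 0.51·0 = 0.49.
Then u(11,069 kr) = 0.64·u(19,684 kr) + 0.36·u(0 kr) = 0.64·0.49 + 0.36·0.00 = 0.3136.

0.31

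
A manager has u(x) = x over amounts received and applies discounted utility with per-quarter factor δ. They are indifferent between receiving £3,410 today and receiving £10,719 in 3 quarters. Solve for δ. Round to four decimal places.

The payoff in 3 quarters is discounted by δ^3, so u(3410) = δ^3·u(10719) and δ^3 = u(3410)/u(10719).
With u(x) = x: δ^3 = 3410/10719 = 0.31813.
So δ = 0.31813^(1/3) ≈ 0.6827.

δ ≈ 0.6827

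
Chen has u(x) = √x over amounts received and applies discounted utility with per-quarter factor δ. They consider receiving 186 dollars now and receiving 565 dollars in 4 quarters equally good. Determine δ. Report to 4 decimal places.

δ ≈ 0.8703

Indifference means u(186) = δ^4 · u(565), so δ^4 = u(186)/u(565).
Since u(x) = √x, δ^4 = √(186/565) = 0.57376.
Taking the 4th root: δ = 0.57376^(1/4) ≈ 0.8703.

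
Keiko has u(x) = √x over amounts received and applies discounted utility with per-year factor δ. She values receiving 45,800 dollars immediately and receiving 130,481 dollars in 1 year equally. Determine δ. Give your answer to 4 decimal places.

Indifference means u(45800) = δ · u(130481), so δ = u(45800)/u(130481).
Since u(x) = √x, δ = √(45800/130481) = 0.59246.

δ ≈ 0.5925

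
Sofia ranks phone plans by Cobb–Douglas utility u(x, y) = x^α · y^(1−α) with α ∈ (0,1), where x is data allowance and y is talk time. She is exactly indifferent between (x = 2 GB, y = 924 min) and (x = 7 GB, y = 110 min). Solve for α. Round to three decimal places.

α ≈ 0.629

Indifference: 2^α · 924^(1−α) = 7^α · 110^(1−α).
(2/7)^α = (110/924)^(1−α); take logs: α·ln(2/7) = (1−α)·ln(110/924), i.e. α·-1.252763 = (1−α)·-2.128232.
Thus α·(-3.380995) = -2.128232, so α = -2.128232/-3.380995 ≈ 0.629.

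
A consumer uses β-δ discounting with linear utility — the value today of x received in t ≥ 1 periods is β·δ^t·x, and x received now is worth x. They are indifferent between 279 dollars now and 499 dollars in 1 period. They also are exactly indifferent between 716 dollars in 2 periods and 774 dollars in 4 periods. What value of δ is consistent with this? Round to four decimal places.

δ ≈ 0.9618

Both payoffs in the second observation are in the future, so β drops out: δ^2·716 = δ^4·774 ⇒ δ^2 = 716/774 = 0.92506, so δ = 0.96180.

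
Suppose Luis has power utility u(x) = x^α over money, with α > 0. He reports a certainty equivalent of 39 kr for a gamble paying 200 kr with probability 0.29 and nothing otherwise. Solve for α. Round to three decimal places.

α ≈ 0.757

EU(lottery) = 0.29·200^α + 0.71·0 = 0.29·200^α.
Equating: 39^α = 0.29·200^α, i.e. 0.1950^α = 0.29.
α = ln(0.29) / ln(39/200) = -1.237874/-1.634756 ≈ 0.757.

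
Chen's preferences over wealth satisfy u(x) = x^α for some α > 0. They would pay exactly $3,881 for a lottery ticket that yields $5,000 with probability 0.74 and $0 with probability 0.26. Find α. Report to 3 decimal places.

EU(lottery) = 0.74·5000^α + 0.26·0 = 0.74·5000^α.
Indifference: 3881^α = 0.74·5000^α, so (3881/5000)^α = 0.74.
Take logs: α = ln 0.74 / ln(3881/5000) ≈ 1.18852.

α ≈ 1.189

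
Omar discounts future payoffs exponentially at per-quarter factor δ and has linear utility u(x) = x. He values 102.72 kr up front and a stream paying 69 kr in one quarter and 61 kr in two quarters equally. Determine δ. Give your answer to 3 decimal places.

Equating present values: 102.72 = 69δ + 61δ².
Rearranged: 61δ² + 69δ − 102.72 = 0.
The positive root is δ = [−69 + √(69² + 4·61·102.72)] / (2·61) = (−69 + 172.698)/122 ≈ 0.850.

δ ≈ 0.850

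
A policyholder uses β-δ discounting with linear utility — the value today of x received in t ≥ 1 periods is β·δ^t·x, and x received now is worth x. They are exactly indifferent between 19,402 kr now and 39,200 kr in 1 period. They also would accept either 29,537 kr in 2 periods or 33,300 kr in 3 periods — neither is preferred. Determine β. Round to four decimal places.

β ≈ 0.5580

From the later pair, β·δ^2·29537 = β·δ^3·33300; dividing through, δ = 29537/33300 = 0.88700.
Substituting δ into 19402 = β·δ·39200: β = 19402/(34770.282) ≈ 0.5580.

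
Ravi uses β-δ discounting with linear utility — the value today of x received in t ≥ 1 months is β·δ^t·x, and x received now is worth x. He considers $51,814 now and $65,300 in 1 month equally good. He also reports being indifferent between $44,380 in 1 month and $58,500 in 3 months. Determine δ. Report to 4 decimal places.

Both payoffs in the second observation are in the future, so β drops out: δ^1·44380 = δ^3·58500 ⇒ δ^2 = 44380/58500 = 0.75863, so δ = 0.87100.

δ ≈ 0.8710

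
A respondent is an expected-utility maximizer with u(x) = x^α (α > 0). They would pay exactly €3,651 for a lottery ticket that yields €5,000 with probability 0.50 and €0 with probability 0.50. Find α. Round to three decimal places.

The lottery's expected utility is 0.50·u(5000) + 0.50·u(0) = 0.50·5000^α (since u(0) = 0 for α > 0).
Indifference: 3651^α = 0.50·5000^α, so (3651/5000)^α = 0.50.
Taking logs: α·ln(3651/5000) = ln(0.50), so α = -0.693147 / -0.314437 ≈ 2.204.

α ≈ 2.204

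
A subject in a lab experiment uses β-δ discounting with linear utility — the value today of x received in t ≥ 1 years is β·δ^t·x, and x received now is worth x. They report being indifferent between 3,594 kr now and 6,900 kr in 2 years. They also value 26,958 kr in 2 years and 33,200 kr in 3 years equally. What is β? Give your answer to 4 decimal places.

The second indifference involves only future payoffs, so β cancels: β·δ^2·26958 = β·δ^3·33200, giving δ = 26958/33200 = 0.81199.
The first indifference: 3594 = β·δ^2·6900, so β = 3594/(δ^2·6900) = 3594/(0.65932·6900) ≈ 0.7900.

β ≈ 0.7900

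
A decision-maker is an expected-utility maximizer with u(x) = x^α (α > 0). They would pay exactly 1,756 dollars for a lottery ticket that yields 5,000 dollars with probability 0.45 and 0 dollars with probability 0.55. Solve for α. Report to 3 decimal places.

α ≈ 0.763

Since u(0) = 0, the lottery's EU is 0.45·5000^α.
Setting u(1756) equal to that: 1756^α = 0.45·5000^α ⇒ (1756/5000)^α = 0.45.
α = ln(0.45) / ln(1756/5000) = -0.798508/-1.046399 ≈ 0.763.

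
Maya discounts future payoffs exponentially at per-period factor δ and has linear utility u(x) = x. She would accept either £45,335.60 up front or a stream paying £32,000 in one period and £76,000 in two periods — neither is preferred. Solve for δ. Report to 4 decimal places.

Equating present values: 45335.60 = 32000δ + 76000δ².
Rearranged: 76000δ² + 32000δ − 45335.60 = 0.
The positive root is δ = [−32000 + √(32000² + 4·76000·45335.60)] / (2·76000) = (−32000 + 121680.000)/152000 ≈ 0.5900.

δ ≈ 0.5900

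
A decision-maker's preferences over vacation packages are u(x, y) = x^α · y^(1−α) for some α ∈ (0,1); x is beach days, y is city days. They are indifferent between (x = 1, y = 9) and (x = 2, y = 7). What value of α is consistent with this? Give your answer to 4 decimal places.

α ≈ 0.2661

Indifference: 1^α · 9^(1−α) = 2^α · 7^(1−α).
(1/2)^α = (7/9)^(1−α); take logs: α·ln(1/2) = (1−α)·ln(7/9), i.e. α·-0.6931472 = (1−α)·-0.2513144.
Thus α·(-0.9444616) = -0.2513144, so α = -0.2513144/-0.9444616 ≈ 0.2661.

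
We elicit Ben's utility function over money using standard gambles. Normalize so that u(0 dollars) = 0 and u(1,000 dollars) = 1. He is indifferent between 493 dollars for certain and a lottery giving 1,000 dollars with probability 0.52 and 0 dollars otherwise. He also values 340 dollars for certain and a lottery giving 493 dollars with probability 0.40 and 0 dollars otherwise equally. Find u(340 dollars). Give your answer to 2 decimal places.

The first gamble pins u(493 dollars): it must equal 0.52·1 + 0.48·0 = 0.52.
Chaining: u(340 dollars) = 0.40·0.52 + 0.60·0.00 = 0.2080.

0.21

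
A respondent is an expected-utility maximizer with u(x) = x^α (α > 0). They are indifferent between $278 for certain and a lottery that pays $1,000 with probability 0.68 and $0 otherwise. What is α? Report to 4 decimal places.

EU(lottery) = 0.68·1000^α + 0.32·0 = 0.68·1000^α.
Setting u(278) equal to that: 278^α = 0.68·1000^α ⇒ (278/1000)^α = 0.68.
α = ln(0.68) / ln(278/1000) = -0.3856625/-1.2801342 ≈ 0.3013.

α ≈ 0.3013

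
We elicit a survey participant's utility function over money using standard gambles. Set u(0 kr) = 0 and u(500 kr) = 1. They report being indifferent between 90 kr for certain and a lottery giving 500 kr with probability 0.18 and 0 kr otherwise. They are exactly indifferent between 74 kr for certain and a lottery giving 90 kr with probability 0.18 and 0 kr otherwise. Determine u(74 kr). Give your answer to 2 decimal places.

0.03

From the first indifference, u(90 kr) = 0.18·u(500 kr) + 0.82·u(0 kr) = 0.18·1 + 0.82·0 = 0.18.
The second indifference gives u(74 kr) = 0.18·u(90 kr) + 0.82·u(0 kr) = 0.18·0.18 + 0.82·0.00 = 0.0324.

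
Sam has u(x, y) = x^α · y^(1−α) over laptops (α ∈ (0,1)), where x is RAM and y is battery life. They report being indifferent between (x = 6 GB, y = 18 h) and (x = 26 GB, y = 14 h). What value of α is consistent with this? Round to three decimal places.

α ≈ 0.146

Set the two utilities equal: 6^α·18^(1−α) = 26^α·14^(1−α).
Taking logs: α·ln 6 + (1−α)·ln 18 = α·ln 26 + (1−α)·ln 14, i.e. α·-1.466337 = (1−α)·-0.251314.
Thus α·(-1.717651) = -0.251314, so α = -0.251314/-1.717651 ≈ 0.146.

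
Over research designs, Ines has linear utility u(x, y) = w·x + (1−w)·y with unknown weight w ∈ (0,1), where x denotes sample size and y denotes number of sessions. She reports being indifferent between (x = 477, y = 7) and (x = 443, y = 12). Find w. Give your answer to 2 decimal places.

Indifference: w·477 + (1−w)·7 = w·443 + (1−w)·12.
w·(477−443) = (1−w)·(12−7), i.e. w·34 = (1−w)·5.
Hence w = 5/(34+5) = 5/39 = 0.13.

w = 0.13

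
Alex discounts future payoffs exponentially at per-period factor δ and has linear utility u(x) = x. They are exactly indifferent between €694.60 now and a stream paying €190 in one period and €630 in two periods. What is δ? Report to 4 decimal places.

The stream is worth 190δ + 630δ² today, so 190δ + 630δ² = 694.60.
So 630δ² + 190δ − 694.60 = 0.
The positive root is δ = [−190 + √(190² + 4·630·694.60)] / (2·630) = (−190 + 1336.597)/1260 ≈ 0.9100.

δ ≈ 0.9100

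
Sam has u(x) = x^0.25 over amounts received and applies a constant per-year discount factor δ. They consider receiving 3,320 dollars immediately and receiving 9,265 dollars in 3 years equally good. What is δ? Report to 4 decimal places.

Indifference means u(3320) = δ^3 · u(9265), so δ^3 = u(3320)/u(9265).
With u(x) = x^0.25: δ^3 = 3320^0.25/9265^0.25 = (3320/9265)^0.25 = 0.77370.
So δ = 0.77370^(1/3) ≈ 0.9180.

δ ≈ 0.9180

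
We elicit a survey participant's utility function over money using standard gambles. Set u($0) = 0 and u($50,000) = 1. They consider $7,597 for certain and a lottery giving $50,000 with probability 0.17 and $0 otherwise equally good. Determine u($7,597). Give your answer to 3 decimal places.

0.170

The indifference gives u($7,597) = 0.17·u($50,000) + 0.83·u($0) = 0.17·1 + 0.83·0 = 0.17.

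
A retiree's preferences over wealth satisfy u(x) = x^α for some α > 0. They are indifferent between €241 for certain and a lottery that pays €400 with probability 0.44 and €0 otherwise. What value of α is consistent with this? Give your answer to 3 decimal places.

EU(lottery) = 0.44·400^α + 0.56·0 = 0.44·400^α.
Equating: 241^α = 0.44·400^α, i.e. 0.6025^α = 0.44.
Take logs: α = ln 0.44 / ln(241/400) ≈ 1.62035.

α ≈ 1.620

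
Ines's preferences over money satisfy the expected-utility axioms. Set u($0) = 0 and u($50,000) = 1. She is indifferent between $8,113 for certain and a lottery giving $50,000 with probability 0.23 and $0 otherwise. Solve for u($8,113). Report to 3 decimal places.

By the standard-gamble method, u($8,113) is just the indifference probability on the best outcome: 0.23.

0.230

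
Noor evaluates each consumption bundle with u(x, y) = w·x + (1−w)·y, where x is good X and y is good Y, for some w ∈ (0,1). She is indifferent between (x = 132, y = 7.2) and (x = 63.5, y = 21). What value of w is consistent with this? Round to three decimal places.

u(132,7.2) = u(63.5,21) means w·132 + (1−w)·7.2 = w·63.5 + (1−w)·21.
w·(132−63.5) = (1−w)·(21−7.2), i.e. w·68.5 = (1−w)·13.8.
The marginal rate of substitution is 13.8/68.5, so w = 13.8/(68.5+13.8) = 0.168.

w = 0.168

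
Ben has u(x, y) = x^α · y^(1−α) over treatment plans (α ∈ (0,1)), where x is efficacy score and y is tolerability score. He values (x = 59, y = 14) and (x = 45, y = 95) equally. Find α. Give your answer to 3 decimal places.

Set the two utilities equal: 59^α·14^(1−α) = 45^α·95^(1−α).
Rearrange to (59/45)^α = (95/14)^(1−α) and take logs: α·0.270875 = (1−α)·1.914820.
So α/(1−α) = (1.914820)/(0.270875) = 7.069017, and α = 7.069017/8.069017 ≈ 0.876.

α ≈ 0.876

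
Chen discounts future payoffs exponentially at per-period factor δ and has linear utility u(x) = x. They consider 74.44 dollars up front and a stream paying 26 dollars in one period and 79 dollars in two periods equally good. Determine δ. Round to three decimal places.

Present value of the stream is 26·δ + 79·δ². Indifference gives 26δ + 79δ² = 74.44.
So 79δ² + 26δ − 74.44 = 0.
The positive root is δ = [−26 + √(26² + 4·79·74.44)] / (2·79) = (−26 + 155.560)/158 ≈ 0.820.

δ ≈ 0.820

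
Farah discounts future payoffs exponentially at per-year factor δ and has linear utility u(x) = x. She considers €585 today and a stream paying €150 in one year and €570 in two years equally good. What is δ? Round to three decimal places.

Present value of the stream is 150·δ + 570·δ². Indifference gives 150δ + 570δ² = 585.
Rearranged: 570δ² + 150δ − 585 = 0.
By the quadratic formula (taking the positive root), δ = (−150 + √1356300.00) / 1140 ≈ 0.890.

δ ≈ 0.890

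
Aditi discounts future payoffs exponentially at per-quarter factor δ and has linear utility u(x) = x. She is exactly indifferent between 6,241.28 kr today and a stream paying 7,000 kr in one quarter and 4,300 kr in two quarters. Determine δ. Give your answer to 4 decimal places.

The stream is worth 7000δ + 4300δ² today, so 7000δ + 4300δ² = 6241.28.
So 4300δ² + 7000δ − 6241.28 = 0.
The positive root is δ = [−7000 + √(7000² + 4·4300·6241.28)] / (2·4300) = (−7000 + 12504.000)/8600 ≈ 0.6400.

δ ≈ 0.6400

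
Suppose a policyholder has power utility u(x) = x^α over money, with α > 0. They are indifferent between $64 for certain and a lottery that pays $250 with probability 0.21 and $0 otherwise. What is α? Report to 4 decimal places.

EU(lottery) = 0.21·250^α + 0.79·0 = 0.21·250^α.
Setting u(64) equal to that: 64^α = 0.21·250^α ⇒ (64/250)^α = 0.21.
Take logs: α = ln 0.21 / ln(64/250) ≈ 1.145364.

α ≈ 1.1454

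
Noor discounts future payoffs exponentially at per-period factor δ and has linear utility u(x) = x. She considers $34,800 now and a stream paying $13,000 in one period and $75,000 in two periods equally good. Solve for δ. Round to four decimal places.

δ ≈ 0.6000

Present value of the stream is 13000·δ + 75000·δ². Indifference gives 13000δ + 75000δ² = 34800.
So 75000δ² + 13000δ − 34800 = 0.
The positive root is δ = [−13000 + √(13000² + 4·75000·34800)] / (2·75000) = (−13000 + 103000.000)/150000 ≈ 0.6000.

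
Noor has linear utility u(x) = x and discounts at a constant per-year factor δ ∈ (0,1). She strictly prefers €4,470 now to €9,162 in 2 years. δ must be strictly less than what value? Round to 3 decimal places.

δ < 0.698

Comparing present values: 4470 > δ^2·9162.
Hence δ^2 < 4470/9162 = 0.48788, and x ↦ x^(1/2) is increasing on (0,∞).
δ < 0.48788^(1/2) = 0.698.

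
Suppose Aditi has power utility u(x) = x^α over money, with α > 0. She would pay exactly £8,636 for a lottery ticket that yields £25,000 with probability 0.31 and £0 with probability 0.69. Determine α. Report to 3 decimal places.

α ≈ 1.102

The lottery's expected utility is 0.31·u(25000) + 0.69·u(0) = 0.31·25000^α (since u(0) = 0 for α > 0).
Setting u(8636) equal to that: 8636^α = 0.31·25000^α ⇒ (8636/25000)^α = 0.31.
Take logs: α = ln 0.31 / ln(8636/25000) ≈ 1.10184.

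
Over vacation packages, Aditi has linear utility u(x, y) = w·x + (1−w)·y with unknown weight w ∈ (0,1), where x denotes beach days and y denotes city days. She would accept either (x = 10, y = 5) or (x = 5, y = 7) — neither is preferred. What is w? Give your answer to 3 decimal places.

w = 0.286

Indifference: w·10 + (1−w)·5 = w·5 + (1−w)·7.
Collecting terms: w·5 = (1−w)·2.
Hence w = 2/(5+2) = 2/7 = 0.286.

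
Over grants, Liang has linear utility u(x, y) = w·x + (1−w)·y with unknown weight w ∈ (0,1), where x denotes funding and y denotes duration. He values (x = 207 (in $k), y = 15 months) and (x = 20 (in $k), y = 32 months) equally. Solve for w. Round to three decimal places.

u(207,15) = u(20,32) means w·207 + (1−w)·15 = w·20 + (1−w)·32.
Rearranging, 187·w − 17·(1−w) = 0.
So w/(1−w) = 17/187 = 0.0909, giving w = 17/(187+17) = 0.083.

w = 0.083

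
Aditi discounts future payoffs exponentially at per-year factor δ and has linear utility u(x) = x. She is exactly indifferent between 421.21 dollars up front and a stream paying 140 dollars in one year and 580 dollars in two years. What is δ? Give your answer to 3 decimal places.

Present value of the stream is 140·δ + 580·δ². Indifference gives 140δ + 580δ² = 421.21.
Rearranged: 580δ² + 140δ − 421.21 = 0.
δ = (−140 + √(140² + 4·580·421.21)) / (2·580) = (−140 + √996807.20) / 1160 ≈ 0.740.

δ ≈ 0.740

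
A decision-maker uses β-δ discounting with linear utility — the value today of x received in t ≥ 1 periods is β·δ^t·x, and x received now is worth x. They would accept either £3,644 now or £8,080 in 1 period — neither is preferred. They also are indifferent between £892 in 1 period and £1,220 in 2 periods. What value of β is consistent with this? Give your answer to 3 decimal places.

β ≈ 0.617

Both payoffs in the second observation are in the future, so β drops out: δ^1·892 = δ^2·1220 ⇒ δ = 892/1220 = 0.73115.
Now use the now-vs-future pair: 3644 = β·δ·8080 gives β = 3644/(0.73115·8080) ≈ 0.617.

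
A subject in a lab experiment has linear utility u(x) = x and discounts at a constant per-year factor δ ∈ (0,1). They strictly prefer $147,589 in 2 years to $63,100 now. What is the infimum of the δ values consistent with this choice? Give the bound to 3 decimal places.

The preference means 63100 < δ^2·147589.
Dividing by 147589: δ^2 > 0.42754. Both sides are positive, so the square root keeps the direction.
δ > 0.42754^(1/2) = 0.654.

δ > 0.654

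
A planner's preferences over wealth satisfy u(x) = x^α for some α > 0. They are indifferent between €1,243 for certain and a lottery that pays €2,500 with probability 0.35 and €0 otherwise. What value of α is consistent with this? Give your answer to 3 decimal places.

α ≈ 1.502

Since u(0) = 0, the lottery's EU is 0.35·2500^α.
Indifference: 1243^α = 0.35·2500^α, so (1243/2500)^α = 0.35.
Taking logs: α·ln(1243/2500) = ln(0.35), so α = -1.049822 / -0.698763 ≈ 1.502.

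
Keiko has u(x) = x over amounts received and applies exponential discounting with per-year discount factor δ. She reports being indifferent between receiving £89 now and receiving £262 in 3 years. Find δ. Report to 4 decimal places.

δ ≈ 0.6977

The payoff in 3 years is discounted by δ^3, so u(89) = δ^3·u(262) and δ^3 = u(89)/u(262).
With u(x) = x: δ^3 = 89/262 = 0.33969.
Taking the cube root: δ = 0.33969^(1/3) ≈ 0.6977.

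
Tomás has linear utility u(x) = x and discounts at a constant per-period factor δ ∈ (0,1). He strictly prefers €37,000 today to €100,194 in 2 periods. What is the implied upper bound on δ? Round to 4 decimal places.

δ < 0.6077

The preference means 37000 > δ^2·100194.
Dividing by 100194: δ^2 < 0.36928. Both sides are positive, so the square root keeps the direction.
δ < (37000/100194)^(1/2) ≈ 0.6077.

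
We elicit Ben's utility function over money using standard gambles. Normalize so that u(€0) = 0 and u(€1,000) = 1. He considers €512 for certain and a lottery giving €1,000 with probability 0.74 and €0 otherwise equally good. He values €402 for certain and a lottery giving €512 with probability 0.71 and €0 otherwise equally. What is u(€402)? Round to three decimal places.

0.525

From the first indifference, u(€512) = 0.74·u(€1,000) + 0.26·u(€0) = 0.74·1 + 0.26·0 = 0.74.
Then u(€402) = 0.71·u(€512) + 0.29·u(€0) = 0.71·0.74 + 0.29·0.00 = 0.5254.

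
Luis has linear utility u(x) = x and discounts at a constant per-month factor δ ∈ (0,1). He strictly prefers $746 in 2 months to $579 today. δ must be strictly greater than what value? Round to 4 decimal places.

The preference means 579 < δ^2·746.
Hence δ^2 > 579/746 = 0.77614, and x ↦ x^(1/2) is increasing on (0,∞).
δ > (579/746)^(1/2) ≈ 0.8810.

δ > 0.8810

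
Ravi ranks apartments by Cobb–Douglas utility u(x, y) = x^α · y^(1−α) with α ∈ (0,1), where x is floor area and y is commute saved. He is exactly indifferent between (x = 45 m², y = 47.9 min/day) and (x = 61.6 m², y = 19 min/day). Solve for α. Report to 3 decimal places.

The Cobb–Douglas utilities coincide, so 45^α·47.9^(1−α) = 61.6^α·19^(1−α).
Rearrange to (45/61.6)^α = (19/47.9)^(1−α) and take logs: α·-0.313999 = (1−α)·-0.924677.
So α/(1−α) = (-0.924677)/(-0.313999) = 2.944841, and α = 2.944841/3.944841 ≈ 0.747.

α ≈ 0.747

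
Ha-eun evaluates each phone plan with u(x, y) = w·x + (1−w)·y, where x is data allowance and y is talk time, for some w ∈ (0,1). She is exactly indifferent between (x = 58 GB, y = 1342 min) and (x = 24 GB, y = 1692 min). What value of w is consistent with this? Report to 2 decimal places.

Equating utilities: w·58 + (1−w)·1342 = w·24 + (1−w)·1692.
w·(58−24) = (1−w)·(1692−1342), i.e. w·34 = (1−w)·350.
Hence w = 350/(34+350) = 350/384 = 0.91.

w = 0.91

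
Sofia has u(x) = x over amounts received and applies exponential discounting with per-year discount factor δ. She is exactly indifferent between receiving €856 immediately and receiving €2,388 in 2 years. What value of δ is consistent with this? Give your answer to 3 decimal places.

Indifference means u(856) = δ^2 · u(2388), so δ^2 = u(856)/u(2388).
With u(x) = x: δ^2 = 856/2388 = 0.35846.
Taking the square root: δ = 0.35846^(1/2) ≈ 0.599.

δ ≈ 0.599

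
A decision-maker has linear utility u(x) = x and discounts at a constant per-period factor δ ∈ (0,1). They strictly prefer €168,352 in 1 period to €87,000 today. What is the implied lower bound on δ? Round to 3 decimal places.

Comparing present values: 87000 < δ·168352.
Dividing through by 168352 gives δ > 0.51677.

δ > 0.517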